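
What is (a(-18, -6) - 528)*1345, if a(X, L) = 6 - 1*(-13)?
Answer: -684605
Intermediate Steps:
a(X, L) = 19 (a(X, L) = 6 + 13 = 19)
(a(-18, -6) - 528)*1345 = (19 - 528)*1345 = -509*1345 = -684605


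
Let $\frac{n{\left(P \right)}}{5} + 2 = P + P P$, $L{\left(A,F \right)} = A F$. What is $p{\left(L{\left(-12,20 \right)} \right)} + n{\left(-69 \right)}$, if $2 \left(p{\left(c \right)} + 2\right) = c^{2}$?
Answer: $52248$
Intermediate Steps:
$n{\left(P \right)} = -10 + 5 P + 5 P^{2}$ ($n{\left(P \right)} = -10 + 5 \left(P + P P\right) = -10 + 5 \left(P + P^{2}\right) = -10 + \left(5 P + 5 P^{2}\right) = -10 + 5 P + 5 P^{2}$)
$p{\left(c \right)} = -2 + \frac{c^{2}}{2}$
$p{\left(L{\left(-12,20 \right)} \right)} + n{\left(-69 \right)} = \left(-2 + \frac{\left(\left(-12\right) 20\right)^{2}}{2}\right) + \left(-10 + 5 \left(-69\right) + 5 \left(-69\right)^{2}\right) = \left(-2 + \frac{\left(-240\right)^{2}}{2}\right) - -23450 = \left(-2 + \frac{1}{2} \cdot 57600\right) - -23450 = \left(-2 + 28800\right) + 23450 = 28798 + 23450 = 52248$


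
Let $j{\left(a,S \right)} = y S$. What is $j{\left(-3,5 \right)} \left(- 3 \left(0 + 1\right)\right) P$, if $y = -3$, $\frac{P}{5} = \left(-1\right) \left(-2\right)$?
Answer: $450$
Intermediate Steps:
$P = 10$ ($P = 5 \left(\left(-1\right) \left(-2\right)\right) = 5 \cdot 2 = 10$)
$j{\left(a,S \right)} = - 3 S$
$j{\left(-3,5 \right)} \left(- 3 \left(0 + 1\right)\right) P = \left(-3\right) 5 \left(- 3 \left(0 + 1\right)\right) 10 = - 15 \left(\left(-3\right) 1\right) 10 = \left(-15\right) \left(-3\right) 10 = 45 \cdot 10 = 450$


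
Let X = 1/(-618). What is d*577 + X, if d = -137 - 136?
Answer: -97347979/618 ≈ -1.5752e+5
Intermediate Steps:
d = -273
X = -1/618 ≈ -0.0016181
d*577 + X = -273*577 - 1/618 = -157521 - 1/618 = -97347979/618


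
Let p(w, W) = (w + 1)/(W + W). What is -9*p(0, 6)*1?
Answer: -¾ ≈ -0.75000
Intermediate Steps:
p(w, W) = (1 + w)/(2*W) (p(w, W) = (1 + w)/((2*W)) = (1 + w)*(1/(2*W)) = (1 + w)/(2*W))
-9*p(0, 6)*1 = -9*(1 + 0)/(2*6)*1 = -9/(2*6)*1 = -9*1/12*1 = -¾*1 = -¾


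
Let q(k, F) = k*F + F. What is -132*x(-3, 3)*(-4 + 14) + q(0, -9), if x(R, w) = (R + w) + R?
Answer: 3951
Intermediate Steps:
x(R, w) = w + 2*R
q(k, F) = F + F*k (q(k, F) = F*k + F = F + F*k)
-132*x(-3, 3)*(-4 + 14) + q(0, -9) = -132*(3 + 2*(-3))*(-4 + 14) - 9*(1 + 0) = -132*(3 - 6)*10 - 9*1 = -(-396)*10 - 9 = -132*(-30) - 9 = 3960 - 9 = 3951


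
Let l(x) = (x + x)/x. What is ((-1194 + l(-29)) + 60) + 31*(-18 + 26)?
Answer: -884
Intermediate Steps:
l(x) = 2 (l(x) = (2*x)/x = 2)
((-1194 + l(-29)) + 60) + 31*(-18 + 26) = ((-1194 + 2) + 60) + 31*(-18 + 26) = (-1192 + 60) + 31*8 = -1132 + 248 = -884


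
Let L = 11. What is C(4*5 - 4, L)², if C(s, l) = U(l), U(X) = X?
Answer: 121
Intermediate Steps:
C(s, l) = l
C(4*5 - 4, L)² = 11² = 121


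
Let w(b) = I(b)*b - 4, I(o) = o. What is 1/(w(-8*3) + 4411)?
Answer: 1/4983 ≈ 0.00020068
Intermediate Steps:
w(b) = -4 + b² (w(b) = b*b - 4 = b² - 4 = -4 + b²)
1/(w(-8*3) + 4411) = 1/((-4 + (-8*3)²) + 4411) = 1/((-4 + (-24)²) + 4411) = 1/((-4 + 576) + 4411) = 1/(572 + 4411) = 1/4983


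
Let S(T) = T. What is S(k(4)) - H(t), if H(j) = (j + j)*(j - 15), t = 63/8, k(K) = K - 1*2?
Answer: 3655/32 ≈ 114.22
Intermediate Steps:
k(K) = -2 + K (k(K) = K - 2 = -2 + K)
t = 63/8 (t = 63*(1/8) = 63/8 ≈ 7.8750)
H(j) = 2*j*(-15 + j) (H(j) = (2*j)*(-15 + j) = 2*j*(-15 + j))
S(k(4)) - H(t) = (-2 + 4) - 2*63*(-15 + 63/8)/8 = 2 - 2*63*(-57)/(8*8) = 2 - 1*(-3591/32) = 2 + 3591/32 = 3655/32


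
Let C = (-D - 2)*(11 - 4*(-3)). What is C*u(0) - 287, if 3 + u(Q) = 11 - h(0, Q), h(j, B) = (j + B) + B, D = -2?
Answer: -287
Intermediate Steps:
h(j, B) = j + 2*B (h(j, B) = (B + j) + B = j + 2*B)
C = 0 (C = (-1*(-2) - 2)*(11 - 4*(-3)) = (2 - 2)*(11 + 12) = 0*23 = 0)
u(Q) = 8 - 2*Q (u(Q) = -3 + (11 - (0 + 2*Q)) = -3 + (11 - 2*Q) = 8 - 2*Q)
C*u(0) - 287 = 0*(8 - 2*0) - 287 = 0*(8 + 0) - 287 = 0*8 - 287 = 0 - 287 = -287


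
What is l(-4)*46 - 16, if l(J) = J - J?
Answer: -16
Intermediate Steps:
l(J) = 0
l(-4)*46 - 16 = 0*46 - 16 = 0 - 16 = -16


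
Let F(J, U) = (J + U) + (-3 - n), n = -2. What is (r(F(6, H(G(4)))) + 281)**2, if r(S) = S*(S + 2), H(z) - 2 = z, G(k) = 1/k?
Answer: 31013761/256 ≈ 1.2115e+5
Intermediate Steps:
H(z) = 2 + z
F(J, U) = -1 + J + U (F(J, U) = (J + U) + (-3 - 1*(-2)) = (J + U) + (-3 + 2) = (J + U) - 1 = -1 + J + U)
r(S) = S*(2 + S)
(r(F(6, H(G(4)))) + 281)**2 = ((-1 + 6 + (2 + 1/4))*(2 + (-1 + 6 + (2 + 1/4))) + 281)**2 = ((-1 + 6 + 9/4)*(2 + (-1 + 6 + 9/4)) + 281)**2 = (29*(2 + 29/4)/4 + 281)**2 = ((29/4)*(37/4) + 281)**2 = (1073/16 + 281)**2 = (5569/16)**2 = 31013761/256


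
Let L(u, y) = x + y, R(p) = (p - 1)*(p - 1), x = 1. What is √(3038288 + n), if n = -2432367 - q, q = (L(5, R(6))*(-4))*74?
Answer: √613617 ≈ 783.34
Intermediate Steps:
R(p) = (-1 + p)² (R(p) = (-1 + p)*(-1 + p) = (-1 + p)²)
L(u, y) = 1 + y
q = -7696 (q = ((1 + (-1 + 6)²)*(-4))*74 = ((1 + 5²)*(-4))*74 = ((1 + 25)*(-4))*74 = (26*(-4))*74 = -104*74 = -7696)
n = -2424671 (n = -2432367 - 1*(-7696) = -2432367 + 7696 = -2424671)
√(3038288 + n) = √(3038288 - 2424671) = √613617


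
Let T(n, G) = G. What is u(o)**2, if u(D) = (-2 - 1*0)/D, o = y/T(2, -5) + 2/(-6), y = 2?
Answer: 900/121 ≈ 7.4380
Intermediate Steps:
o = -11/15 (o = 2/(-5) + 2/(-6) = 2*(-1/5) + 2*(-1/6) = -2/5 - 1/3 = -11/15 ≈ -0.73333)
u(D) = -2/D (u(D) = (-2 + 0)/D = -2/D)
u(o)**2 = (-2/(-11/15))**2 = (-2*(-15/11))**2 = (30/11)**2 = 900/121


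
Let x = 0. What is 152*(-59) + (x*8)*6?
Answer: -8968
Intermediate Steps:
152*(-59) + (x*8)*6 = 152*(-59) + (0*8)*6 = -8968 + 0*6 = -8968 + 0 = -8968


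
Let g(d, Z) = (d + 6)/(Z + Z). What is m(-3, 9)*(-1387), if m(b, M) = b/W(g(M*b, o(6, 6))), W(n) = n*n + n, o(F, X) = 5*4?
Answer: -116800/7 ≈ -16686.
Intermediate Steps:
o(F, X) = 20
g(d, Z) = (6 + d)/(2*Z) (g(d, Z) = (6 + d)/((2*Z)) = (6 + d)*(1/(2*Z)) = (6 + d)/(2*Z))
W(n) = n + n² (W(n) = n² + n = n + n²)
m(b, M) = b/((3/20 + M*b/40)*(23/20 + M*b/40)) (m(b, M) = b/((((½)*(6 + M*b)/20)*(1 + (½)*(6 + M*b)/20))) = b/((((½)*(1/20)*(6 + M*b))*(1 + (½)*(1/20)*(6 + M*b)))) = b/(((3/20 + M*b/40)*(1 + (3/20 + M*b/40)))) = b/(((3/20 + M*b/40)*(23/20 + M*b/40))) = b*(1/((3/20 + M*b/40)*(23/20 + M*b/40))) = b/((3/20 + M*b/40)*(23/20 + M*b/40)))
m(-3, 9)*(-1387) = (1600*(-3)/((6 + 9*(-3))*(46 + 9*(-3))))*(-1387) = (1600*(-3)/((6 - 27)*(46 - 27)))*(-1387) = (1600*(-3)/(-21*19))*(-1387) = (1600*(-3)*(-1/21)*(1/19))*(-1387) = (1600/133)*(-1387) = -116800/7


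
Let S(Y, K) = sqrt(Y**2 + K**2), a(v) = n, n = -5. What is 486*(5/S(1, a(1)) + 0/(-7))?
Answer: 1215*sqrt(26)/13 ≈ 476.56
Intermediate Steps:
a(v) = -5
S(Y, K) = sqrt(K**2 + Y**2)
486*(5/S(1, a(1)) + 0/(-7)) = 486*(5/(sqrt((-5)**2 + 1**2)) + 0/(-7)) = 486*(5/(sqrt(25 + 1)) + 0*(-1/7)) = 486*(5/(sqrt(26)) + 0) = 486*(5*(sqrt(26)/26) + 0) = 486*(5*sqrt(26)/26 + 0) = 486*(5*sqrt(26)/26) = 1215*sqrt(26)/13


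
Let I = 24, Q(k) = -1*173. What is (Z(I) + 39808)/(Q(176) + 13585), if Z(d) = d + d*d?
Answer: 10102/3353 ≈ 3.0128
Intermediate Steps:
Q(k) = -173
Z(d) = d + d²
(Z(I) + 39808)/(Q(176) + 13585) = (24*(1 + 24) + 39808)/(-173 + 13585) = (24*25 + 39808)/13412 = (600 + 39808)*(1/13412) = 40408*(1/13412) = 10102/3353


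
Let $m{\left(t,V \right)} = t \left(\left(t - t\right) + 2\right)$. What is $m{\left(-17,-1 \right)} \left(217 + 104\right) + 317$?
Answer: $-10597$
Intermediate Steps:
$m{\left(t,V \right)} = 2 t$ ($m{\left(t,V \right)} = t \left(0 + 2\right) = t 2 = 2 t$)
$m{\left(-17,-1 \right)} \left(217 + 104\right) + 317 = 2 \left(-17\right) \left(217 + 104\right) + 317 = \left(-34\right) 321 + 317 = -10914 + 317 = -10597$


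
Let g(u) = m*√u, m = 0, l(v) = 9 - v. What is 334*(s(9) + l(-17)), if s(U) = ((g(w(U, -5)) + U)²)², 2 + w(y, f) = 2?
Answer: 2200058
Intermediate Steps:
w(y, f) = 0 (w(y, f) = -2 + 2 = 0)
g(u) = 0 (g(u) = 0*√u = 0)
s(U) = U⁴ (s(U) = ((0 + U)²)² = (U²)² = U⁴)
334*(s(9) + l(-17)) = 334*(9⁴ + (9 - 1*(-17))) = 334*(6561 + (9 + 17)) = 334*(6561 + 26) = 334*6587 = 2200058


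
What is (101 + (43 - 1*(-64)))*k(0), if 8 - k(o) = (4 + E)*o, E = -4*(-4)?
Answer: 1664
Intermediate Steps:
E = 16
k(o) = 8 - 20*o (k(o) = 8 - (4 + 16)*o = 8 - 20*o)
(101 + (43 - 1*(-64)))*k(0) = (101 + (43 - 1*(-64)))*(8 - 20*0) = (101 + (43 + 64))*(8 + 0) = (101 + 107)*8 = 208*8 = 1664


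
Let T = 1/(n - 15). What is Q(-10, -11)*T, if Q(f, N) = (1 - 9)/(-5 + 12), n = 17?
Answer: -4/7 ≈ -0.57143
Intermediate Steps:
Q(f, N) = -8/7
T = ½ (T = 1/(17 - 15) = 1/2 = ½ ≈ 0.50000)
Q(-10, -11)*T = -8/7*½ = -4/7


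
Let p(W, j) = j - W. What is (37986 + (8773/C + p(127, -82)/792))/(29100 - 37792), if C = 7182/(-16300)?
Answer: -12664747/6090336 ≈ -2.0795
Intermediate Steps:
C = -3591/8150 (C = 7182*(-1/16300) = -3591/8150 ≈ -0.44061)
(37986 + (8773/C + p(127, -82)/792))/(29100 - 37792) = (37986 + (8773/(-3591/8150) + (-82 - 1*127)/792))/(29100 - 37792) = (37986 + (8773*(-8150/3591) + (-82 - 127)*(1/792)))/(-8692) = (37986 + (-71499950/3591 - 209*1/792))*(-1/8692) = (37986 + (-71499950/3591 - 19/72))*(-1/8692) = (37986 - 572007181/28728)*(-1/8692) = (519254627/28728)*(-1/8692) = -12664747/6090336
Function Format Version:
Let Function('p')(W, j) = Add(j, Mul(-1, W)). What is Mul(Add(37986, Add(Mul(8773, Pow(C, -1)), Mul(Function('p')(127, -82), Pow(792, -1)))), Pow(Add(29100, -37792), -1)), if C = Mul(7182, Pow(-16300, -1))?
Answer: Rational(-12664747, 6090336) ≈ -2.0795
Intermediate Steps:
C = Rational(-3591, 8150) (C = Mul(7182, Rational(-1, 16300)) = Rational(-3591, 8150) ≈ -0.44061)
Mul(Add(37986, Add(Mul(8773, Pow(C, -1)), Mul(Function('p')(127, -82), Pow(792, -1)))), Pow(Add(29100, -37792), -1)) = Mul(Add(37986, Add(Mul(8773, Pow(Rational(-3591, 8150), -1)), Mul(Add(-82, Mul(-1, 127)), Pow(792, -1)))), Pow(Add(29100, -37792), -1)) = Mul(Add(37986, Add(Mul(8773, Rational(-8150, 3591)), Mul(Add(-82, -127), Rational(1, 792)))), Pow(-8692, -1)) = Mul(Add(37986, Add(Rational(-71499950, 3591), Mul(-209, Rational(1, 792)))), Rational(-1, 8692)) = Mul(Add(37986, Add(Rational(-71499950, 3591), Rational(-19, 72))), Rational(-1, 8692)) = Mul(Add(37986, Rational(-572007181, 28728)), Rational(-1, 8692)) = Mul(Rational(519254627, 28728), Rational(-1, 8692)) = Rational(-12664747, 6090336)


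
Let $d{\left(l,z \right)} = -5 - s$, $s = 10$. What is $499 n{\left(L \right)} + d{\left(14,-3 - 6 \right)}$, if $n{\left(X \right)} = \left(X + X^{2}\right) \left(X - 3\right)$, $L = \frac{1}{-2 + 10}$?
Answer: $- \frac{110973}{512} \approx -216.74$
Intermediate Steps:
$L = \frac{1}{8} \approx 0.125$
$d{\left(l,z \right)} = -15$ ($d{\left(l,z \right)} = -5 - 10 = -15$)
$n{\left(X \right)} = \left(-3 + X\right) \left(X + X^{2}\right)$ ($n{\left(X \right)} = \left(X + X^{2}\right) \left(-3 + X\right) = \left(-3 + X\right) \left(X + X^{2}\right)$)
$499 n{\left(L \right)} + d{\left(14,-3 - 6 \right)} = 499 \frac{-3 + \left(\frac{1}{8}\right)^{2} - \frac{1}{4}}{8} - 15 = 499 \frac{-3 + \frac{1}{64} - \frac{1}{4}}{8} - 15 = 499 \cdot \frac{1}{8} \left(- \frac{207}{64}\right) - 15 = 499 \left(- \frac{207}{512}\right) - 15 = - \frac{103293}{512} - 15 = - \frac{110973}{512}$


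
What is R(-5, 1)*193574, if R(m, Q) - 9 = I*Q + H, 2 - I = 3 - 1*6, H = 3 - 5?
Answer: 2322888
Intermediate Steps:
H = -2
I = 5 (I = 2 - (3 - 1*6) = 2 - (3 - 6) = 2 - 1*(-3) = 2 + 3 = 5)
R(m, Q) = 7 + 5*Q (R(m, Q) = 9 + (5*Q - 2) = 9 + (-2 + 5*Q) = 7 + 5*Q)
R(-5, 1)*193574 = (7 + 5*1)*193574 = (7 + 5)*193574 = 12*193574 = 2322888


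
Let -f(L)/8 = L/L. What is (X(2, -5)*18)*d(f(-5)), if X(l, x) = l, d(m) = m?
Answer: -288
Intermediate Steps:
f(L) = -8 (f(L) = -8*L/L = -8*1 = -8)
(X(2, -5)*18)*d(f(-5)) = (2*18)*(-8) = 36*(-8) = -288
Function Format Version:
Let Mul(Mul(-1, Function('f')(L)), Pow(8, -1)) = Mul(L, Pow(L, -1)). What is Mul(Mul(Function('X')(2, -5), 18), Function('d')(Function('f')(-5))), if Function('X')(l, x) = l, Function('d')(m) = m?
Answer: -288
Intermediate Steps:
Function('f')(L) = -8 (Function('f')(L) = Mul(-8, Mul(L, Pow(L, -1))) = Mul(-8, 1) = -8)
Mul(Mul(Function('X')(2, -5), 18), Function('d')(Function('f')(-5))) = Mul(Mul(2, 18), -8) = Mul(36, -8) = -288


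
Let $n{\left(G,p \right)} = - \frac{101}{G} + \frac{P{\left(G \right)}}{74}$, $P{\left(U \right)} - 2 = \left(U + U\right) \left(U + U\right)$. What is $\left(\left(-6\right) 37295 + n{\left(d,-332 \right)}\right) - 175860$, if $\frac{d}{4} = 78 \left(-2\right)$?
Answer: $- \frac{8740711831}{23088} \approx -3.7858 \cdot 10^{5}$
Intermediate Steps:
$d = -624$ ($d = 4 \cdot 78 \left(-2\right) = 4 \left(-156\right) = -624$)
$P{\left(U \right)} = 2 + 4 U^{2}$ ($P{\left(U \right)} = 2 + \left(U + U\right) \left(U + U\right) = 2 + 2 U 2 U = 2 + 4 U^{2}$)
$n{\left(G,p \right)} = \frac{1}{37} - \frac{101}{G} + \frac{2 G^{2}}{37}$ ($n{\left(G,p \right)} = - \frac{101}{G} + \frac{2 + 4 G^{2}}{74} = - \frac{101}{G} + \left(2 + 4 G^{2}\right) \frac{1}{74} = - \frac{101}{G} + \left(\frac{1}{37} + \frac{2 G^{2}}{37}\right) = \frac{1}{37} - \frac{101}{G} + \frac{2 G^{2}}{37}$)
$\left(\left(-6\right) 37295 + n{\left(d,-332 \right)}\right) - 175860 = \left(\left(-6\right) 37295 + \frac{-3737 - 624 + 2 \left(-624\right)^{3}}{37 \left(-624\right)}\right) - 175860 = \left(-223770 + \frac{1}{37} \left(- \frac{1}{624}\right) \left(-3737 - 624 + 2 \left(-242970624\right)\right)\right) - 175860 = \left(-223770 + \frac{1}{37} \left(- \frac{1}{624}\right) \left(-3737 - 624 - 485941248\right)\right) - 175860 = \left(-223770 + \frac{1}{37} \left(- \frac{1}{624}\right) \left(-485945609\right)\right) - 175860 = \left(-223770 + \frac{485945609}{23088}\right) - 175860 = - \frac{4680456151}{23088} - 175860 = - \frac{8740711831}{23088}$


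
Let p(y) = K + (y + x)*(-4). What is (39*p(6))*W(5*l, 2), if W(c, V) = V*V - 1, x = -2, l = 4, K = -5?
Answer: -2457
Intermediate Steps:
p(y) = 3 - 4*y (p(y) = -5 + (y - 2)*(-4) = -5 + (-2 + y)*(-4) = -5 + (8 - 4*y) = 3 - 4*y)
W(c, V) = -1 + V² (W(c, V) = V² - 1 = -1 + V²)
(39*p(6))*W(5*l, 2) = (39*(3 - 4*6))*(-1 + 2²) = (39*(3 - 24))*(-1 + 4) = (39*(-21))*3 = -819*3 = -2457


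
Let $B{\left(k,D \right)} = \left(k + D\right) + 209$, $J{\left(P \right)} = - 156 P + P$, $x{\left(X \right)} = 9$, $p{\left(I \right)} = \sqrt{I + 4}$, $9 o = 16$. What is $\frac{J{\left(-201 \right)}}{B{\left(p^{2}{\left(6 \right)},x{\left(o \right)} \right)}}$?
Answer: $\frac{10385}{76} \approx 136.64$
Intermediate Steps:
$o = \frac{16}{9}$ ($o = \frac{1}{9} \cdot 16 = \frac{16}{9} \approx 1.7778$)
$p{\left(I \right)} = \sqrt{4 + I}$
$J{\left(P \right)} = - 155 P$
$B{\left(k,D \right)} = 209 + D + k$ ($B{\left(k,D \right)} = \left(D + k\right) + 209 = 209 + D + k$)
$\frac{J{\left(-201 \right)}}{B{\left(p^{2}{\left(6 \right)},x{\left(o \right)} \right)}} = \frac{\left(-155\right) \left(-201\right)}{209 + 9 + \left(\sqrt{4 + 6}\right)^{2}} = \frac{31155}{209 + 9 + \left(\sqrt{10}\right)^{2}} = \frac{31155}{209 + 9 + 10} = \frac{31155}{228} = 31155 \cdot \frac{1}{228} = \frac{10385}{76}$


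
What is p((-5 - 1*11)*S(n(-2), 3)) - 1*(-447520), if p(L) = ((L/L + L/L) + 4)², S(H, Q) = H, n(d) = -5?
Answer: 447556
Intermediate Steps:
p(L) = 36 (p(L) = ((1 + 1) + 4)² = (2 + 4)² = 6² = 36)
p((-5 - 1*11)*S(n(-2), 3)) - 1*(-447520) = 36 - 1*(-447520) = 36 + 447520 = 447556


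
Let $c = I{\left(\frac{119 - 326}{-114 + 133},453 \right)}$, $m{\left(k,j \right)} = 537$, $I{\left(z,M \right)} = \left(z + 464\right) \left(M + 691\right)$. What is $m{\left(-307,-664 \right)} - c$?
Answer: $- \frac{9838493}{19} \approx -5.1782 \cdot 10^{5}$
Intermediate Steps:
$I{\left(z,M \right)} = \left(464 + z\right) \left(691 + M\right)$
$c = \frac{9848696}{19}$ ($c = 320624 + 464 \cdot 453 + 691 \frac{119 - 326}{-114 + 133} + 453 \frac{119 - 326}{-114 + 133} = 320624 + 210192 + 691 \left(- \frac{207}{19}\right) + 453 \left(- \frac{207}{19}\right) = 320624 + 210192 - \frac{143037}{19} - \frac{93771}{19} = \frac{9848696}{19} \approx 5.1835 \cdot 10^{5}$)
$m{\left(-307,-664 \right)} - c = 537 - \frac{9848696}{19} = - \frac{9838493}{19}$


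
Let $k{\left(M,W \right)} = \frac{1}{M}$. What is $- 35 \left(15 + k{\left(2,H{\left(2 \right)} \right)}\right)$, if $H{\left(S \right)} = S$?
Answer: $- \frac{1085}{2} \approx -542.5$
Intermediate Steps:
$- 35 \left(15 + k{\left(2,H{\left(2 \right)} \right)}\right) = - 35 \left(15 + \frac{1}{2}\right) = \left(-35\right) \frac{31}{2} = - \frac{1085}{2}$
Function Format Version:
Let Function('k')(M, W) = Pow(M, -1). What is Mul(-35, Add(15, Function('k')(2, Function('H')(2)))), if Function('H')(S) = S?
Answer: Rational(-1085, 2) ≈ -542.50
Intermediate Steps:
Mul(-35, Add(15, Function('k')(2, Function('H')(2)))) = Mul(-35, Add(15, Pow(2, -1))) = Mul(-35, Add(15, Rational(1, 2))) = Mul(-35, Rational(31, 2)) = Rational(-1085, 2)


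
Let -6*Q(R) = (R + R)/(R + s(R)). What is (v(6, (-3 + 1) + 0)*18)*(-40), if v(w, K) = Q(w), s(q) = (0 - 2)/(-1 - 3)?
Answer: 2880/13 ≈ 221.54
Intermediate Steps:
s(q) = 1/2 (s(q) = -2/(-4) = -2*(-1/4) = 1/2)
Q(R) = -R/(3*(1/2 + R)) (Q(R) = -(R + R)/(6*(R + 1/2)) = -2*R/(6*(1/2 + R)) = -R/(3*(1/2 + R)))
v(w, K) = -2*w/(3 + 6*w)
(v(6, (-3 + 1) + 0)*18)*(-40) = (-2*6/(3 + 6*6)*18)*(-40) = (-2*6/(3 + 36)*18)*(-40) = (-2*6/39*18)*(-40) = (-2*6*1/39*18)*(-40) = -4/13*18*(-40) = -72/13*(-40) = 2880/13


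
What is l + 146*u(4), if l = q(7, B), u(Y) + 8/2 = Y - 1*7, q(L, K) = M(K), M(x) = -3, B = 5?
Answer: -1025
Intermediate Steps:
q(L, K) = -3
u(Y) = -11 + Y (u(Y) = -4 + (Y - 1*7) = -4 + (Y - 7) = -4 + (-7 + Y) = -11 + Y)
l = -3
l + 146*u(4) = -3 + 146*(-11 + 4) = -3 + 146*(-7) = -3 - 1022 = -1025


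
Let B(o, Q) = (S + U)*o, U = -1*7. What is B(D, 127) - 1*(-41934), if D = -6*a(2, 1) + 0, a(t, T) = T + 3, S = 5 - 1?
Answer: 42006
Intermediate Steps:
S = 4
a(t, T) = 3 + T
U = -7
D = -24 (D = -6*(3 + 1) + 0 = -6*4 + 0 = -24 + 0 = -24)
B(o, Q) = -3*o (B(o, Q) = (4 - 7)*o = -3*o)
B(D, 127) - 1*(-41934) = -3*(-24) - 1*(-41934) = 72 + 41934 = 42006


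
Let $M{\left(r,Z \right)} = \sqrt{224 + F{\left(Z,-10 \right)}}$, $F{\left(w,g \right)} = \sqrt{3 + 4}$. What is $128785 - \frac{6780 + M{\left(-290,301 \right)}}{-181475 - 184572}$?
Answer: $\frac{47141369675}{366047} + \frac{\sqrt{224 + \sqrt{7}}}{366047} \approx 1.2879 \cdot 10^{5}$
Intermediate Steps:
$F{\left(w,g \right)} = \sqrt{7}$
$M{\left(r,Z \right)} = \sqrt{224 + \sqrt{7}}$
$128785 - \frac{6780 + M{\left(-290,301 \right)}}{-181475 - 184572} = 128785 - \frac{6780 + \sqrt{224 + \sqrt{7}}}{-181475 - 184572} = 128785 - \frac{6780 + \sqrt{224 + \sqrt{7}}}{-366047} = 128785 - \left(6780 + \sqrt{224 + \sqrt{7}}\right) \left(- \frac{1}{366047}\right) = 128785 - \left(- \frac{6780}{366047} - \frac{\sqrt{224 + \sqrt{7}}}{366047}\right) = 128785 + \left(\frac{6780}{366047} + \frac{\sqrt{224 + \sqrt{7}}}{366047}\right) = \frac{47141369675}{366047} + \frac{\sqrt{224 + \sqrt{7}}}{366047}$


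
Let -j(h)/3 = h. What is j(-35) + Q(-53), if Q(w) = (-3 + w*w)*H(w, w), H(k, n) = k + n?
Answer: -297331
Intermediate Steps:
j(h) = -3*h
Q(w) = 2*w*(-3 + w²) (Q(w) = (-3 + w*w)*(w + w) = (-3 + w²)*(2*w) = 2*w*(-3 + w²))
j(-35) + Q(-53) = -3*(-35) + 2*(-53)*(-3 + (-53)²) = 105 + 2*(-53)*(-3 + 2809) = 105 + 2*(-53)*2806 = 105 - 297436 = -297331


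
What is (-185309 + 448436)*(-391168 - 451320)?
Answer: -221681339976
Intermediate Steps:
(-185309 + 448436)*(-391168 - 451320) = 263127*(-842488) = -221681339976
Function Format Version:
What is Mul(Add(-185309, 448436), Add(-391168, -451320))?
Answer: -221681339976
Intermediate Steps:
Mul(Add(-185309, 448436), Add(-391168, -451320)) = Mul(263127, -842488) = -221681339976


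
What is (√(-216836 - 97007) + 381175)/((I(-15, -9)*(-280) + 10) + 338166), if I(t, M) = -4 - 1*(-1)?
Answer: 381175/339016 + I*√313843/339016 ≈ 1.1244 + 0.0016525*I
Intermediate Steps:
I(t, M) = -3 (I(t, M) = -4 + 1 = -3)
(√(-216836 - 97007) + 381175)/((I(-15, -9)*(-280) + 10) + 338166) = (√(-216836 - 97007) + 381175)/((-3*(-280) + 10) + 338166) = (√(-313843) + 381175)/((840 + 10) + 338166) = (I*√313843 + 381175)/(850 + 338166) = (381175 + I*√313843)/339016 = (381175 + I*√313843)*(1/339016) = 381175/339016 + I*√313843/339016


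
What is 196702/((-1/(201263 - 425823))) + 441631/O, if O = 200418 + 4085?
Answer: 9033184043684991/204503 ≈ 4.4171e+10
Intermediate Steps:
O = 204503
196702/((-1/(201263 - 425823))) + 441631/O = 196702/((-1/(201263 - 425823))) + 441631/204503 = 196702/((-1/(-224560))) + 441631*(1/204503) = 196702/((-1*(-1/224560))) + 441631/204503 = 196702/(1/224560) + 441631/204503 = 196702*224560 + 441631/204503 = 44171401120 + 441631/204503 = 9033184043684991/204503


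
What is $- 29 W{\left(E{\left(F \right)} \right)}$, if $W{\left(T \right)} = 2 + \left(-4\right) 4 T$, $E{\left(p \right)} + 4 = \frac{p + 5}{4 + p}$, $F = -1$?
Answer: $- \frac{3886}{3} \approx -1295.3$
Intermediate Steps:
$E{\left(p \right)} = -4 + \frac{5 + p}{4 + p}$ ($E{\left(p \right)} = -4 + \frac{p + 5}{4 + p} = -4 + \frac{5 + p}{4 + p}$)
$W{\left(T \right)} = 2 - 16 T$
$- 29 W{\left(E{\left(F \right)} \right)} = - 29 \left(2 - 16 \frac{-11 - -3}{4 - 1}\right) = - 29 \left(2 - 16 \frac{-11 + 3}{3}\right) = - 29 \left(2 - 16 \cdot \frac{1}{3} \left(-8\right)\right) = - 29 \left(2 - - \frac{128}{3}\right) = - 29 \left(2 + \frac{128}{3}\right) = \left(-29\right) \frac{134}{3} = - \frac{3886}{3}$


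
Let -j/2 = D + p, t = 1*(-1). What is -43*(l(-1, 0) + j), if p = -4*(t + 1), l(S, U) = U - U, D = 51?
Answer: 4386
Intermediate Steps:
t = -1
l(S, U) = 0
p = 0 (p = -4*(-1 + 1) = -4*0 = 0)
j = -102 (j = -2*(51 + 0) = -2*51 = -102)
-43*(l(-1, 0) + j) = -43*(0 - 102) = -43*(-102) = 4386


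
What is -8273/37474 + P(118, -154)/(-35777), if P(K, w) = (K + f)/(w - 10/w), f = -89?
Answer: -501172036253/2270200514742 ≈ -0.22076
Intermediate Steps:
P(K, w) = (-89 + K)/(w - 10/w) (P(K, w) = (K - 89)/(w - 10/w) = (-89 + K)/(w - 10/w))
-8273/37474 + P(118, -154)/(-35777) = -8273/37474 - 154*(-89 + 118)/(-10 + (-154)²)/(-35777) = -8273*1/37474 - 154*29/(-10 + 23716)*(-1/35777) = -8273/37474 - 154*29/23706*(-1/35777) = -8273/37474 - 154*1/23706*29*(-1/35777) = -8273/37474 - 2233/11853*(-1/35777) = -8273/37474 + 319/60580683 = -501172036253/2270200514742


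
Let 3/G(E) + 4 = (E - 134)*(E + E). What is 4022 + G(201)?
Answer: 108312463/26930 ≈ 4022.0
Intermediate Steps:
G(E) = 3/(-4 + 2*E*(-134 + E)) (G(E) = 3/(-4 + (E - 134)*(E + E)) = 3/(-4 + (-134 + E)*(2*E)) = 3/(-4 + 2*E*(-134 + E)))
4022 + G(201) = 4022 + 3/(2*(-2 + 201**2 - 134*201)) = 4022 + 3/(2*(-2 + 40401 - 26934)) = 4022 + (3/2)/13465 = 4022 + (3/2)*(1/13465) = 4022 + 3/26930 = 108312463/26930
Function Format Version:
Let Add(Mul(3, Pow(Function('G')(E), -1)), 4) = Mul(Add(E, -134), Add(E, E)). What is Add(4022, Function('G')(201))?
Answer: Rational(108312463, 26930) ≈ 4022.0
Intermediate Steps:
Function('G')(E) = Mul(3, Pow(Add(-4, Mul(2, E, Add(-134, E))), -1)) (Function('G')(E) = Mul(3, Pow(Add(-4, Mul(Add(E, -134), Add(E, E))), -1)) = Mul(3, Pow(Add(-4, Mul(Add(-134, E), Mul(2, E))), -1)) = Mul(3, Pow(Add(-4, Mul(2, E, Add(-134, E))), -1)))
Add(4022, Function('G')(201)) = Add(4022, Mul(Rational(3, 2), Pow(Add(-2, Pow(201, 2), Mul(-134, 201)), -1))) = Add(4022, Mul(Rational(3, 2), Pow(Add(-2, 40401, -26934), -1))) = Add(4022, Mul(Rational(3, 2), Pow(13465, -1))) = Add(4022, Mul(Rational(3, 2), Rational(1, 13465))) = Add(4022, Rational(3, 26930)) = Rational(108312463, 26930)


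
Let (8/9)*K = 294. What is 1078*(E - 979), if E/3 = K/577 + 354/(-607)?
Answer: -739280454143/700478 ≈ -1.0554e+6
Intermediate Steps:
K = 1323/4 (K = (9/8)*294 = 1323/4 ≈ 330.75)
E = -41913/1400956 (E = 3*((1323/4)/577 + 354/(-607)) = 3*((1323/4)*(1/577) + 354*(-1/607)) = 3*(1323/2308 - 354/607) = 3*(-13971/1400956) = -41913/1400956 ≈ -0.029917)
1078*(E - 979) = 1078*(-41913/1400956 - 979) = 1078*(-1371577837/1400956) = -739280454143/700478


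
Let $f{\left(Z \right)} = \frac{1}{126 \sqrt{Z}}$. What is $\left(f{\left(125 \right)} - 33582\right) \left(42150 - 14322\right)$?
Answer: $-934519896 + \frac{1546 \sqrt{5}}{175} \approx -9.3452 \cdot 10^{8}$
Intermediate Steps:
$f{\left(Z \right)} = \frac{1}{126 \sqrt{Z}}$
$\left(f{\left(125 \right)} - 33582\right) \left(42150 - 14322\right) = \left(\frac{1}{126 \cdot 5 \sqrt{5}} - 33582\right) \left(42150 - 14322\right) = \left(\frac{\frac{1}{25} \sqrt{5}}{126} - 33582\right) 27828 = \left(\frac{\sqrt{5}}{3150} - 33582\right) 27828 = \left(-33582 + \frac{\sqrt{5}}{3150}\right) 27828 = -934519896 + \frac{1546 \sqrt{5}}{175}$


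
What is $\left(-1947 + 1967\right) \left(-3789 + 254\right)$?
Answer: $-70700$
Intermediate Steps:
$\left(-1947 + 1967\right) \left(-3789 + 254\right) = 20 \left(-3535\right) = -70700$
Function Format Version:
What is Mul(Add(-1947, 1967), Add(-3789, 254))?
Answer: -70700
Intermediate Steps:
Mul(Add(-1947, 1967), Add(-3789, 254)) = Mul(20, -3535) = -70700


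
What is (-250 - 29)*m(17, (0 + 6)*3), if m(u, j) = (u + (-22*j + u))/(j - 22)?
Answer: -50499/2 ≈ -25250.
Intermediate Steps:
m(u, j) = (-22*j + 2*u)/(-22 + j) (m(u, j) = (u + (u - 22*j))/(-22 + j) = (-22*j + 2*u)/(-22 + j))
(-250 - 29)*m(17, (0 + 6)*3) = (-250 - 29)*(2*(17 - 11*(0 + 6)*3)/(-22 + (0 + 6)*3)) = -558*(17 - 66*3)/(-22 + 6*3) = -558*(17 - 11*18)/(-22 + 18) = -558*(17 - 198)/(-4) = -558*(-1)*(-181)/4 = -279*181/2 = -50499/2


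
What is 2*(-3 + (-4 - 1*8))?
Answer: -30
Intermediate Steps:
2*(-3 + (-4 - 1*8)) = 2*(-3 + (-4 - 8)) = 2*(-3 - 12) = 2*(-15) = -30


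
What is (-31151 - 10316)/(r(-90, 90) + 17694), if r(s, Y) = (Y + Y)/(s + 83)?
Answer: -290269/123678 ≈ -2.3470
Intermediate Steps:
r(s, Y) = 2*Y/(83 + s) (r(s, Y) = (2*Y)/(83 + s) = 2*Y/(83 + s))
(-31151 - 10316)/(r(-90, 90) + 17694) = (-31151 - 10316)/(2*90/(83 - 90) + 17694) = -41467/(2*90/(-7) + 17694) = -41467/(2*90*(-⅐) + 17694) = -41467/(-180/7 + 17694) = -41467/123678/7 = -41467*7/123678 = -290269/123678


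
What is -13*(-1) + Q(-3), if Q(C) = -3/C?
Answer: 14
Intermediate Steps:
-13*(-1) + Q(-3) = -13*(-1) - 3/(-3) = 13 - 3*(-1/3) = 13 + 1 = 14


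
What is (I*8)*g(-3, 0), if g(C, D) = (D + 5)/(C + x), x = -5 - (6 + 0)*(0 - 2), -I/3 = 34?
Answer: -1020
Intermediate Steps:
I = -102 (I = -3*34 = -102)
x = 7 (x = -5 - 6*(-2) = -5 - 1*(-12) = -5 + 12 = 7)
g(C, D) = (5 + D)/(7 + C) (g(C, D) = (D + 5)/(C + 7) = (5 + D)/(7 + C))
(I*8)*g(-3, 0) = (-102*8)*((5 + 0)/(7 - 3)) = -816*5/4 = -1020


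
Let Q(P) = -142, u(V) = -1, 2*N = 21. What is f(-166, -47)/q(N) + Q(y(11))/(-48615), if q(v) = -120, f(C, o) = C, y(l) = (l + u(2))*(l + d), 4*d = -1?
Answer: 89857/64820 ≈ 1.3863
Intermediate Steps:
N = 21/2 (N = (½)*21 = 21/2 ≈ 10.500)
d = -¼ (d = (¼)*(-1) = -¼ ≈ -0.25000)
y(l) = (-1 + l)*(-¼ + l) (y(l) = (l - 1)*(l - ¼) = (-1 + l)*(-¼ + l))
f(-166, -47)/q(N) + Q(y(11))/(-48615) = -166/(-120) - 142/(-48615) = -166*(-1/120) - 142*(-1/48615) = 83/60 + 142/48615 = 89857/64820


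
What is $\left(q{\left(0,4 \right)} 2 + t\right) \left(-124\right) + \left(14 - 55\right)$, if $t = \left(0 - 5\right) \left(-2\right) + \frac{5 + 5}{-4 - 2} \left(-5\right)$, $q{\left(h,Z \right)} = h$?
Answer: $- \frac{6943}{3} \approx -2314.3$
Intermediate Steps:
$t = \frac{55}{3}$ ($t = \left(-5\right) \left(-2\right) + \frac{10}{-6} \left(-5\right) = 10 + 10 \left(- \frac{1}{6}\right) \left(-5\right) = 10 - - \frac{25}{3} = 10 + \frac{25}{3} = \frac{55}{3} \approx 18.333$)
$\left(q{\left(0,4 \right)} 2 + t\right) \left(-124\right) + \left(14 - 55\right) = \left(0 \cdot 2 + \frac{55}{3}\right) \left(-124\right) + \left(14 - 55\right) = \left(0 + \frac{55}{3}\right) \left(-124\right) + \left(14 - 55\right) = \frac{55}{3} \left(-124\right) - 41 = - \frac{6820}{3} - 41 = - \frac{6943}{3}$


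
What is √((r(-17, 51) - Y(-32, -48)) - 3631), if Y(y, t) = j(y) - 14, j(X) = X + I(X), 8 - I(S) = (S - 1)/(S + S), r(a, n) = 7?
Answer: I*√229471/8 ≈ 59.879*I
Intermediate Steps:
I(S) = 8 - (-1 + S)/(2*S) (I(S) = 8 - (S - 1)/(S + S) = 8 - (-1 + S)/(2*S))
j(X) = X + (1 + 15*X)/(2*X)
Y(y, t) = -13/2 + y + 1/(2*y) (Y(y, t) = (15/2 + y + 1/(2*y)) - 14 = -13/2 + y + 1/(2*y))
√((r(-17, 51) - Y(-32, -48)) - 3631) = √((7 - (-13/2 - 32 + (½)/(-32))) - 3631) = √((7 - (-13/2 - 32 + (½)*(-1/32))) - 3631) = √((7 - (-13/2 - 32 - 1/64)) - 3631) = √((7 - 1*(-2465/64)) - 3631) = √((7 + 2465/64) - 3631) = √(2913/64 - 3631) = √(-229471/64) = I*√229471/8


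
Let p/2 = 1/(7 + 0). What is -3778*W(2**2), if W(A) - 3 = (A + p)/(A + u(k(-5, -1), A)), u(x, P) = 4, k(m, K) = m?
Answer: -187011/14 ≈ -13358.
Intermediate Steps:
p = 2/7 (p = 2/(7 + 0) = 2/7 ≈ 0.28571)
W(A) = 3 + (2/7 + A)/(4 + A) (W(A) = 3 + (A + 2/7)/(A + 4) = 3 + (2/7 + A)/(4 + A))
-3778*W(2**2) = -7556*(43 + 14*2**2)/(7*(4 + 2**2)) = -7556*(43 + 14*4)/(7*(4 + 4)) = -7556*(43 + 56)/(7*8) = -7556*99/(7*8) = -3778*99/28 = -187011/14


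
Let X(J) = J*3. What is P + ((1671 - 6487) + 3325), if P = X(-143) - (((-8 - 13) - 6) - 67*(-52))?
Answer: -5377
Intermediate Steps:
X(J) = 3*J
P = -3886 (P = 3*(-143) - (((-8 - 13) - 6) - 67*(-52)) = -429 - ((-21 - 6) + 3484) = -429 - (-27 + 3484) = -429 - 1*3457 = -429 - 3457 = -3886)
P + ((1671 - 6487) + 3325) = -3886 + ((1671 - 6487) + 3325) = -3886 + (-4816 + 3325) = -3886 - 1491 = -5377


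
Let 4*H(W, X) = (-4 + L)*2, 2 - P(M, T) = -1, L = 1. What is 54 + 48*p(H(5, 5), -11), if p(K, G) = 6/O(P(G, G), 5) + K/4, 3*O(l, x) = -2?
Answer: -396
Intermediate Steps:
P(M, T) = 3 (P(M, T) = 2 - 1*(-1) = 2 + 1 = 3)
O(l, x) = -2/3 (O(l, x) = (1/3)*(-2) = -2/3)
H(W, X) = -3/2 (H(W, X) = ((-4 + 1)*2)/4 = (-3*2)/4 = (1/4)*(-6) = -3/2)
p(K, G) = -9 + K/4 (p(K, G) = 6/(-2/3) + K/4 = 6*(-3/2) + K*(1/4) = -9 + K/4)
54 + 48*p(H(5, 5), -11) = 54 + 48*(-9 + (1/4)*(-3/2)) = 54 + 48*(-9 - 3/8) = 54 + 48*(-75/8) = 54 - 450 = -396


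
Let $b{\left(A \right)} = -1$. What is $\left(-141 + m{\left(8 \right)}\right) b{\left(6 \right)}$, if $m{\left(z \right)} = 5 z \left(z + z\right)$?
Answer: $-499$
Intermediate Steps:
$m{\left(z \right)} = 10 z^{2}$ ($m{\left(z \right)} = 5 z 2 z = 10 z^{2}$)
$\left(-141 + m{\left(8 \right)}\right) b{\left(6 \right)} = \left(-141 + 10 \cdot 8^{2}\right) \left(-1\right) = \left(-141 + 10 \cdot 64\right) \left(-1\right) = \left(-141 + 640\right) \left(-1\right) = 499 \left(-1\right) = -499$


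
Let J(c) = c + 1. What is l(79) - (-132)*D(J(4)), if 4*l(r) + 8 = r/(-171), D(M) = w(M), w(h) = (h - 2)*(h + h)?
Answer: 2707193/684 ≈ 3957.9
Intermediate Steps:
J(c) = 1 + c
w(h) = 2*h*(-2 + h) (w(h) = (-2 + h)*(2*h) = 2*h*(-2 + h))
D(M) = 2*M*(-2 + M)
l(r) = -2 - r/684 (l(r) = -2 + (r/(-171))/4 = -2 + (r*(-1/171))/4 = -2 + (-r/171)/4 = -2 - r/684)
l(79) - (-132)*D(J(4)) = (-2 - 1/684*79) - (-132)*2*(1 + 4)*(-2 + (1 + 4)) = (-2 - 79/684) - (-132)*2*5*(-2 + 5) = -1447/684 - (-132)*2*5*3 = -1447/684 - (-132)*30 = -1447/684 - 1*(-3960) = -1447/684 + 3960 = 2707193/684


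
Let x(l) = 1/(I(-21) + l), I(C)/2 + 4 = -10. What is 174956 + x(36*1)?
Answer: 1399649/8 ≈ 1.7496e+5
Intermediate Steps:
I(C) = -28 (I(C) = -8 + 2*(-10) = -8 - 20 = -28)
x(l) = 1/(-28 + l)
174956 + x(36*1) = 174956 + 1/(-28 + 36*1) = 174956 + 1/(-28 + 36) = 174956 + 1/8 = 174956 + ⅛ = 1399649/8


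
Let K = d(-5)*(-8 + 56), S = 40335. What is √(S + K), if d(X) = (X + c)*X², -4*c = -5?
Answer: √35835 ≈ 189.30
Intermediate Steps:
c = 5/4 (c = -¼*(-5) = 5/4 ≈ 1.2500)
d(X) = X²*(5/4 + X) (d(X) = (X + 5/4)*X² = (5/4 + X)*X² = X²*(5/4 + X))
K = -4500 (K = ((-5)²*(5/4 - 5))*(-8 + 56) = (25*(-15/4))*48 = -375/4*48 = -4500)
√(S + K) = √(40335 - 4500) = √35835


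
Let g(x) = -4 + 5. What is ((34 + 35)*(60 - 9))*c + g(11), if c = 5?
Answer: 17596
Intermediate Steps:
g(x) = 1
((34 + 35)*(60 - 9))*c + g(11) = ((34 + 35)*(60 - 9))*5 + 1 = (69*51)*5 + 1 = 3519*5 + 1 = 17595 + 1 = 17596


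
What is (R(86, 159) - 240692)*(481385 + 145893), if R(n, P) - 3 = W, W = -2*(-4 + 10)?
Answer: -150986441878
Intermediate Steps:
W = -12 (W = -2*6 = -12)
R(n, P) = -9 (R(n, P) = 3 - 12 = -9)
(R(86, 159) - 240692)*(481385 + 145893) = (-9 - 240692)*(481385 + 145893) = -240701*627278 = -150986441878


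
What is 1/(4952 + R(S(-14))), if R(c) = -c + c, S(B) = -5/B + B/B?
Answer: 1/4952 ≈ 0.00020194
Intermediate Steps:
S(B) = 1 - 5/B (S(B) = -5/B + 1 = 1 - 5/B)
R(c) = 0
1/(4952 + R(S(-14))) = 1/(4952 + 0) = 1/4952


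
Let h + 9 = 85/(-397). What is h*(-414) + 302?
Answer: 1634306/397 ≈ 4116.6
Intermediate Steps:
h = -3658/397 (h = -9 + 85/(-397) = -9 + 85*(-1/397) = -9 - 85/397 = -3658/397 ≈ -9.2141)
h*(-414) + 302 = -3658/397*(-414) + 302 = 1514412/397 + 302 = 1634306/397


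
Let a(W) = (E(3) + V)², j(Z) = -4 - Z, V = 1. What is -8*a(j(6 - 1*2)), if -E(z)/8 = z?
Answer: -4232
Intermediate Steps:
E(z) = -8*z
a(W) = 529 (a(W) = (-8*3 + 1)² = (-24 + 1)² = (-23)² = 529)
-8*a(j(6 - 1*2)) = -8*529 = -4232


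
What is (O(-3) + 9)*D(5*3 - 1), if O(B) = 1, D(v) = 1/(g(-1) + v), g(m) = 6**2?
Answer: 1/5 ≈ 0.20000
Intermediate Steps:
g(m) = 36
D(v) = 1/(36 + v)
(O(-3) + 9)*D(5*3 - 1) = (1 + 9)/(36 + (5*3 - 1)) = 10/(36 + (15 - 1)) = 10/(36 + 14) = 10/50 = 10*(1/50) = 1/5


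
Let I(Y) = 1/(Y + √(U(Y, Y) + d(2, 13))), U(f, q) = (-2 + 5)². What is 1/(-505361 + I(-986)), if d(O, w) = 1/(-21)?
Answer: -10317413810714/5214018571260242641 + 2*√987/5214018571260242641 ≈ -1.9788e-6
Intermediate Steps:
U(f, q) = 9 (U(f, q) = 3² = 9)
d(O, w) = -1/21
I(Y) = 1/(Y + 2*√987/21) (I(Y) = 1/(Y + √(9 - 1/21)) = 1/(Y + √(188/21)) = 1/(Y + 2*√987/21))
1/(-505361 + I(-986)) = 1/(-505361 + 21/(2*√987 + 21*(-986))) = 1/(-505361 + 21/(2*√987 - 20706)) = 1/(-505361 + 21/(-20706 + 2*√987))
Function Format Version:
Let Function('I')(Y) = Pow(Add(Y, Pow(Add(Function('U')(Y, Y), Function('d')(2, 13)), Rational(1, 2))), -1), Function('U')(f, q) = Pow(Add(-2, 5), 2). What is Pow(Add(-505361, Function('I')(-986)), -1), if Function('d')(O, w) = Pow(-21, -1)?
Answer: Add(Rational(-10317413810714, 5214018571260242641), Mul(Rational(2, 5214018571260242641), Pow(987, Rational(1, 2)))) ≈ -1.9788e-6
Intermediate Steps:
Function('U')(f, q) = 9 (Function('U')(f, q) = Pow(3, 2) = 9)
Function('d')(O, w) = Rational(-1, 21)
Function('I')(Y) = Pow(Add(Y, Mul(Rational(2, 21), Pow(987, Rational(1, 2)))), -1) (Function('I')(Y) = Pow(Add(Y, Pow(Add(9, Rational(-1, 21)), Rational(1, 2))), -1) = Pow(Add(Y, Pow(Rational(188, 21), Rational(1, 2))), -1) = Pow(Add(Y, Mul(Rational(2, 21), Pow(987, Rational(1, 2)))), -1))
Pow(Add(-505361, Function('I')(-986)), -1) = Pow(Add(-505361, Mul(21, Pow(Add(Mul(2, Pow(987, Rational(1, 2))), Mul(21, -986)), -1))), -1) = Pow(Add(-505361, Mul(21, Pow(Add(Mul(2, Pow(987, Rational(1, 2))), -20706), -1))), -1) = Pow(Add(-505361, Mul(21, Pow(Add(-20706, Mul(2, Pow(987, Rational(1, 2)))), -1))), -1)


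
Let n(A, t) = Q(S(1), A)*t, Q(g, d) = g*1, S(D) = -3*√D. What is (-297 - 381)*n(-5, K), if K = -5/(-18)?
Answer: 565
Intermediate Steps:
K = 5/18 (K = -5*(-1/18) = 5/18 ≈ 0.27778)
Q(g, d) = g
n(A, t) = -3*t (n(A, t) = (-3*√1)*t = (-3*1)*t = -3*t)
(-297 - 381)*n(-5, K) = (-297 - 381)*(-3*5/18) = -678*(-⅚) = 565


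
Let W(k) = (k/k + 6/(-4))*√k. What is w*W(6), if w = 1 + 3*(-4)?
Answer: 11*√6/2 ≈ 13.472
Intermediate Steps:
w = -11 (w = 1 - 12 = -11)
W(k) = -√k/2 (W(k) = (1 + 6*(-¼))*√k = (1 - 3/2)*√k = -√k/2)
w*W(6) = -(-11)*√6/2 = 11*√6/2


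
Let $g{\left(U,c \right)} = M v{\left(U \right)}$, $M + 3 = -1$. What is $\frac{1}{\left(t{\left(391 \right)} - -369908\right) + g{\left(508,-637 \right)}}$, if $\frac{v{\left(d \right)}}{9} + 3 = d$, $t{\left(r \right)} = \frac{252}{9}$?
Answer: $\frac{1}{351756} \approx 2.8429 \cdot 10^{-6}$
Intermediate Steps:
$t{\left(r \right)} = 28$ ($t{\left(r \right)} = 252 \cdot \frac{1}{9} = 28$)
$M = -4$ ($M = -3 - 1 = -4$)
$v{\left(d \right)} = -27 + 9 d$
$g{\left(U,c \right)} = 108 - 36 U$ ($g{\left(U,c \right)} = - 4 \left(-27 + 9 U\right) = 108 - 36 U$)
$\frac{1}{\left(t{\left(391 \right)} - -369908\right) + g{\left(508,-637 \right)}} = \frac{1}{\left(28 - -369908\right) + \left(108 - 18288\right)} = \frac{1}{\left(28 + 369908\right) + \left(108 - 18288\right)} = \frac{1}{369936 - 18180} = \frac{1}{351756}$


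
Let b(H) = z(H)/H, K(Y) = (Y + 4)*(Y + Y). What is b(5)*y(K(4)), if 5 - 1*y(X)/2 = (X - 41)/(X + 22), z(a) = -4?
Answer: -1628/215 ≈ -7.5721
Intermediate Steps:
K(Y) = 2*Y*(4 + Y) (K(Y) = (4 + Y)*(2*Y) = 2*Y*(4 + Y))
y(X) = 10 - 2*(-41 + X)/(22 + X) (y(X) = 10 - 2*(X - 41)/(X + 22) = 10 - 2*(-41 + X)/(22 + X))
b(H) = -4/H
b(5)*y(K(4)) = (-4/5)*(2*(151 + 4*(2*4*(4 + 4)))/(22 + 2*4*(4 + 4))) = (-4*1/5)*(2*(151 + 4*(2*4*8))/(22 + 2*4*8)) = -8*(151 + 4*64)/(5*(22 + 64)) = -8*(151 + 256)/(5*86) = -8*407/(5*86) = -4/5*407/43 = -1628/215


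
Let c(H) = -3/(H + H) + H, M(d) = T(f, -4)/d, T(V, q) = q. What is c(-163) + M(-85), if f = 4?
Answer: -4515171/27710 ≈ -162.94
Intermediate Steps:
M(d) = -4/d
c(H) = H - 3/(2*H) (c(H) = -3/(2*H) + H = H - 3/(2*H))
c(-163) + M(-85) = (-163 - 3/2/(-163)) - 4/(-85) = (-163 - 3/2*(-1/163)) - 4*(-1/85) = (-163 + 3/326) + 4/85 = -53135/326 + 4/85 = -4515171/27710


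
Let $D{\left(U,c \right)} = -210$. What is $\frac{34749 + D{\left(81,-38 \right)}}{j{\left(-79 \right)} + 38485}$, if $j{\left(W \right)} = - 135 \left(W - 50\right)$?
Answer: $\frac{34539}{55900} \approx 0.61787$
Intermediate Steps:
$j{\left(W \right)} = 6750 - 135 W$ ($j{\left(W \right)} = - 135 \left(-50 + W\right) = 6750 - 135 W$)
$\frac{34749 + D{\left(81,-38 \right)}}{j{\left(-79 \right)} + 38485} = \frac{34749 - 210}{\left(6750 - -10665\right) + 38485} = \frac{34539}{\left(6750 + 10665\right) + 38485} = \frac{34539}{17415 + 38485} = \frac{34539}{55900}$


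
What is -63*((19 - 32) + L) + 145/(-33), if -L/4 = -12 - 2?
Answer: -89542/33 ≈ -2713.4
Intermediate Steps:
L = 56 (L = -4*(-12 - 2) = -4*(-14) = 56)
-63*((19 - 32) + L) + 145/(-33) = -63*((19 - 32) + 56) + 145/(-33) = -63*(-13 + 56) + 145*(-1/33) = -63*43 - 145/33 = -2709 - 145/33 = -89542/33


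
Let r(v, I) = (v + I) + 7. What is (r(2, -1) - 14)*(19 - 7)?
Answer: -72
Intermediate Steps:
r(v, I) = 7 + I + v (r(v, I) = (I + v) + 7 = 7 + I + v)
(r(2, -1) - 14)*(19 - 7) = ((7 - 1 + 2) - 14)*(19 - 7) = (8 - 14)*12 = -6*12 = -72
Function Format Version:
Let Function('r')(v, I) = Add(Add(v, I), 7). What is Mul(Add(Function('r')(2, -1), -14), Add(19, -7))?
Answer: -72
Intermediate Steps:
Function('r')(v, I) = Add(7, I, v) (Function('r')(v, I) = Add(Add(I, v), 7) = Add(7, I, v))
Mul(Add(Function('r')(2, -1), -14), Add(19, -7)) = Mul(Add(Add(7, -1, 2), -14), Add(19, -7)) = Mul(Add(8, -14), 12) = Mul(-6, 12) = -72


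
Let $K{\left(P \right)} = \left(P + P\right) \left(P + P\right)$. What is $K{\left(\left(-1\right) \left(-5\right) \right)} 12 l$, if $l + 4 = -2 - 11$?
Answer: $-20400$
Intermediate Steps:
$l = -17$ ($l = -4 - 13 = -17$)
$K{\left(P \right)} = 4 P^{2}$ ($K{\left(P \right)} = 2 P 2 P = 4 P^{2}$)
$K{\left(\left(-1\right) \left(-5\right) \right)} 12 l = 4 \left(\left(-1\right) \left(-5\right)\right)^{2} \cdot 12 \left(-17\right) = 4 \cdot 5^{2} \cdot 12 \left(-17\right) = 4 \cdot 25 \cdot 12 \left(-17\right) = 100 \cdot 12 \left(-17\right) = 1200 \left(-17\right) = -20400$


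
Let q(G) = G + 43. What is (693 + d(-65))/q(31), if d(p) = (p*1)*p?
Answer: 2459/37 ≈ 66.459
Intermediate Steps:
d(p) = p**2 (d(p) = p*p = p**2)
q(G) = 43 + G
(693 + d(-65))/q(31) = (693 + (-65)**2)/(43 + 31) = (693 + 4225)/74 = 4918*(1/74) = 2459/37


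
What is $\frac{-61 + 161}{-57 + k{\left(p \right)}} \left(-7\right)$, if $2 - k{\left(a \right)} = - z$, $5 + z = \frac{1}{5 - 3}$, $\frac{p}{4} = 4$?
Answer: $\frac{200}{17} \approx 11.765$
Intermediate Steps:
$p = 16$ ($p = 4 \cdot 4 = 16$)
$z = - \frac{9}{2}$ ($z = -5 + \frac{1}{5 - 3} = -5 + \frac{1}{2} = - \frac{9}{2} \approx -4.5$)
$k{\left(a \right)} = - \frac{5}{2}$ ($k{\left(a \right)} = 2 - \left(-1\right) \left(- \frac{9}{2}\right) = 2 - \frac{9}{2} = - \frac{5}{2}$)
$\frac{-61 + 161}{-57 + k{\left(p \right)}} \left(-7\right) = \frac{-61 + 161}{-57 - \frac{5}{2}} \left(-7\right) = \frac{100}{- \frac{119}{2}} \left(-7\right) = 100 \left(- \frac{2}{119}\right) \left(-7\right) = \left(- \frac{200}{119}\right) \left(-7\right) = \frac{200}{17}$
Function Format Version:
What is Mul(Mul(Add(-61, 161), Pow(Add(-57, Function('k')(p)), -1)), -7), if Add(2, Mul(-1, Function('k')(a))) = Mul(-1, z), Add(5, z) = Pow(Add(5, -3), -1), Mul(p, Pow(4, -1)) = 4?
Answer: Rational(200, 17) ≈ 11.765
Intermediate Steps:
p = 16 (p = Mul(4, 4) = 16)
z = Rational(-9, 2) (z = Add(-5, Pow(Add(5, -3), -1)) = Add(-5, Pow(2, -1)) = Add(-5, Rational(1, 2)) = Rational(-9, 2) ≈ -4.5000)
Function('k')(a) = Rational(-5, 2) (Function('k')(a) = Add(2, Mul(-1, Mul(-1, Rational(-9, 2)))) = Add(2, Mul(-1, Rational(9, 2))) = Add(2, Rational(-9, 2)) = Rational(-5, 2))
Mul(Mul(Add(-61, 161), Pow(Add(-57, Function('k')(p)), -1)), -7) = Mul(Mul(Add(-61, 161), Pow(Add(-57, Rational(-5, 2)), -1)), -7) = Mul(Mul(100, Pow(Rational(-119, 2), -1)), -7) = Mul(Mul(100, Rational(-2, 119)), -7) = Mul(Rational(-200, 119), -7) = Rational(200, 17)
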